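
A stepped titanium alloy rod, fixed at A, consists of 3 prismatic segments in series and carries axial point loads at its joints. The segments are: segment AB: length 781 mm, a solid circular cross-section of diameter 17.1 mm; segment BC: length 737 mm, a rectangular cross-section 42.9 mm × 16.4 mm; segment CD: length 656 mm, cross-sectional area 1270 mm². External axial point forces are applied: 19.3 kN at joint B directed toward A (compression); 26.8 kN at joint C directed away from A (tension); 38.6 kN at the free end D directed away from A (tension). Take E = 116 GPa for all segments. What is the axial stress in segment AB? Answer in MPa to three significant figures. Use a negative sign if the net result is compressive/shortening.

Internal axial forces (sectioning from the free end, tension +): N_CD = 38.6 kN, N_BC = 65.4 kN, N_AB = 46.1 kN.
A_AB = 229.7 mm².
σ_AB = N_AB/A_AB = 46100/229.7 = 200.7 MPa.

201 MPa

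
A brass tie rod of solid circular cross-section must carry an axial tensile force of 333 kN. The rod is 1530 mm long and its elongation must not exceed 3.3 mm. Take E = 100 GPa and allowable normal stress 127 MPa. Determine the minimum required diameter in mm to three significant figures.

Required area A ≥ P/σ_allow = 333000/127 = 2622 mm².
For a solid circular section, d ≥ √(4A/π) = 57.78 mm.
Elongation limit: A ≥ PL/(Eδ_allow) = 333000·1530/(100000·3.3) = 1544 mm² ⇒ d ≥ 44.34 mm.
The stress limit governs.

57.8 mm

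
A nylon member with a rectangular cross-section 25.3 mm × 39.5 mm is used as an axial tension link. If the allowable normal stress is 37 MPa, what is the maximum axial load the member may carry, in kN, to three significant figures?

37.0 kN

A = 999.4 mm².
P_max = σ_allow · A = 37 · 999.4 = 36980 N = 36.98 kN.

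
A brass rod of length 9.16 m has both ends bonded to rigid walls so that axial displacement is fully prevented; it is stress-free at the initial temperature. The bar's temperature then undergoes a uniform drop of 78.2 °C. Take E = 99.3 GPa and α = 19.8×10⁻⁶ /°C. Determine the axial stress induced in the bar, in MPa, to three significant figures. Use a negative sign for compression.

154 MPa

Free thermal expansion αLΔT = 19.8e-6 · 9160 · -78.2 = -14.18 mm.
The walls impose strain ε = −(-14.18)/9160 = 1.5484e-03; σ = Eε = 99300 · 1.5484e-03 = 153.8 MPa.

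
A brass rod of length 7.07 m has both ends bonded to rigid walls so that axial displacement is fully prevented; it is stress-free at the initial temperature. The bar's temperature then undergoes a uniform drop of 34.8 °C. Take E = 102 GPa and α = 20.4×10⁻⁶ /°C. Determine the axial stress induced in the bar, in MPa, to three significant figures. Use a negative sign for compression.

Free thermal expansion αLΔT = 20.4e-6 · 7070 · -34.8 = -5.019 mm.
The walls impose strain ε = −(-5.019)/7070 = 7.0992e-04; σ = Eε = 102000 · 7.0992e-04 = 72.41 MPa.

72.4 MPa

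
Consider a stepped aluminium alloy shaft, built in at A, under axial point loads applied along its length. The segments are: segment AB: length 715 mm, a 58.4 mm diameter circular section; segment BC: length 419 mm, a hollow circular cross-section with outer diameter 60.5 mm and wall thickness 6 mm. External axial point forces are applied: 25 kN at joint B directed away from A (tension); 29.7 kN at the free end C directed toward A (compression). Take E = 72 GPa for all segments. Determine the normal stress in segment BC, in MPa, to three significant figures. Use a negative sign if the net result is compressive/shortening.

Internal axial forces (sectioning from the free end, tension +): N_BC = -29.7 kN, N_AB = -4.7 kN.
A_BC = 1027 mm².
σ_BC = N_BC/A_BC = -29700/1027 = -28.91 MPa.

-28.9 MPa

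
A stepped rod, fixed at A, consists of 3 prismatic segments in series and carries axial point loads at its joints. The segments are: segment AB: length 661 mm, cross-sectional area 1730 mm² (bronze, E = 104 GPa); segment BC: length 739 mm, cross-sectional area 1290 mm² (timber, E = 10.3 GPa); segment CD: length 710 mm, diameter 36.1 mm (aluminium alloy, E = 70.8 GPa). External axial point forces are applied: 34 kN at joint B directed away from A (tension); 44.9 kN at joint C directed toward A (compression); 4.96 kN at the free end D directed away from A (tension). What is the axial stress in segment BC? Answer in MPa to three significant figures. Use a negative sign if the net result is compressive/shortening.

Internal axial forces (sectioning from the free end, tension +): N_CD = 4.96 kN, N_BC = -39.94 kN, N_AB = -5.94 kN.
σ_BC = N_BC/A_BC = -39940/1290 = -30.96 MPa.

-31.0 MPa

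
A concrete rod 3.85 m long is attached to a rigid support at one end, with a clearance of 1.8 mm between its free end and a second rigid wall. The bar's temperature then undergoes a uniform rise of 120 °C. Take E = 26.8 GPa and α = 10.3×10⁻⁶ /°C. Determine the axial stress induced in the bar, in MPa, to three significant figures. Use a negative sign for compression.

-20.6 MPa

Free thermal expansion αLΔT = 10.3e-6 · 3850 · 120 = 4.759 mm.
The walls engage after the gap closes; constrained expansion = 4.759 − 1.8 = 2.959 mm.
The walls impose strain ε = −(2.959)/3850 = -7.6847e-04; σ = Eε = 26800 · -7.6847e-04 = -20.59 MPa.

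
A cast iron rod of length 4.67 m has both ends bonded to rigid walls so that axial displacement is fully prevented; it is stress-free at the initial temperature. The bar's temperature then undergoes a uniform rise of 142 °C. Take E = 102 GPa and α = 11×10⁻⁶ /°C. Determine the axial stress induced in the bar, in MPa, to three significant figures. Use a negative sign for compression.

-159 MPa

Free thermal expansion αLΔT = 11e-6 · 4670 · 142 = 7.295 mm.
The walls impose strain ε = −(7.295)/4670 = -1.5620e-03; σ = Eε = 102000 · -1.5620e-03 = -159.3 MPa.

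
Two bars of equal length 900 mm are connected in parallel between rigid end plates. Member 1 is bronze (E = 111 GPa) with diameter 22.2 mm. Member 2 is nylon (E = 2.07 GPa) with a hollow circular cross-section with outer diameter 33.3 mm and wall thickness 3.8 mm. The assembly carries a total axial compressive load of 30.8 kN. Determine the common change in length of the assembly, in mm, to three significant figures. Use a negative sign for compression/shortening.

-0.634 mm

A_1 = 387.1 mm².
A_2 = 352.2 mm².
Equal strain + equilibrium ⇒ each member carries load in proportion to AE: A₁E₁ = 42970000 N, A₂E₂ = 729000 N, ΣAE = 43690000 N.
δ = PL/ΣAE = -30800·900/43690000 = -0.6344 mm.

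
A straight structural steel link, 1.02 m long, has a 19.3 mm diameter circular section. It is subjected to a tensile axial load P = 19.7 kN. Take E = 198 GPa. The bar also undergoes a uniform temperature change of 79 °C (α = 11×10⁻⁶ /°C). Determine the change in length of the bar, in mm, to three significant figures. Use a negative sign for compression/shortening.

1.23 mm

A = 292.6 mm².
δ_mech = NL/(AE) = 19700·1020/(292.6·198000) = 0.3469 mm.
δ_thermal = αLΔT = 11e-6·1020·79 = 0.8864 mm.
δ = δ_mech + δ_thermal = 1.233 mm.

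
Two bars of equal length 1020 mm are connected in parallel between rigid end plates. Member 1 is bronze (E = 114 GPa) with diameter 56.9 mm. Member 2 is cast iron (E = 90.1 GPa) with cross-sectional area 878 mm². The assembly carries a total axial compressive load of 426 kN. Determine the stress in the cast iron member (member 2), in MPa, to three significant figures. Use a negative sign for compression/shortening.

A_1 = 2543 mm².
Equal strain + equilibrium ⇒ each member carries load in proportion to AE: A₁E₁ = 289900000 N, A₂E₂ = 79110000 N, ΣAE = 369000000 N.
σ₂ = P·E₂/ΣAE = -426000·90100/369000000 = -104 MPa.

-104 MPa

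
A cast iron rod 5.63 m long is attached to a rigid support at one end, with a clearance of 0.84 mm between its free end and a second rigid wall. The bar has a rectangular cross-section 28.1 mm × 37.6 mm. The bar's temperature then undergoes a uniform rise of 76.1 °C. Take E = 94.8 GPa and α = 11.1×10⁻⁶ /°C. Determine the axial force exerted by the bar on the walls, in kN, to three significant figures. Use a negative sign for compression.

-69.7 kN

Free thermal expansion αLΔT = 11.1e-6 · 5630 · 76.1 = 4.756 mm.
The walls engage after the gap closes; constrained expansion = 4.756 − 0.84 = 3.916 mm.
The walls impose strain ε = −(3.916)/5630 = -6.9551e-04; σ = Eε = 94800 · -6.9551e-04 = -65.93 MPa.
Wall reaction R = σ·A = -65.93·1057 = -69660 N = -69.66 kN.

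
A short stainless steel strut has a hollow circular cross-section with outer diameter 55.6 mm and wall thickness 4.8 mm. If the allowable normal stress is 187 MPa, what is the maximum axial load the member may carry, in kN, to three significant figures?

A = 766 mm².
P_max = σ_allow · A = 187 · 766 = 143300 N = 143.3 kN.

143 kN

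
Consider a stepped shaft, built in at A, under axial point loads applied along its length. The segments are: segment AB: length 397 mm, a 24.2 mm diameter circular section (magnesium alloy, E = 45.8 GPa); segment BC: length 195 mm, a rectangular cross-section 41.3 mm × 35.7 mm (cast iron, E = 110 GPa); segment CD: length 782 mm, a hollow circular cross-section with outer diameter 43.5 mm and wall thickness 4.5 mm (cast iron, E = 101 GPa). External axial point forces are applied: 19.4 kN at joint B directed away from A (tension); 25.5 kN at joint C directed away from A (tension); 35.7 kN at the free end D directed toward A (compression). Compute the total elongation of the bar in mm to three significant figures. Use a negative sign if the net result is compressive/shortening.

Internal axial forces (sectioning from the free end, tension +): N_CD = -35.7 kN, N_BC = -10.2 kN, N_AB = 9.2 kN.
A_AB = 460 mm².
A_BC = 1474 mm².
A_CD = 551.3 mm².
δ_AB = 9200·397/(460·45800) = 0.1734 mm
δ_BC = -10200·195/(1474·110000) = -0.01226 mm
δ_CD = -35700·782/(551.3·101000) = -0.5013 mm
δ = Σδ_i = -0.3402 mm.

-0.340 mm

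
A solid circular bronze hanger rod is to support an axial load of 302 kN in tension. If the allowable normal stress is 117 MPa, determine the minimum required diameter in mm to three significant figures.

Required area A ≥ P/σ_allow = 302000/117 = 2581 mm².
For a solid circular section, d ≥ √(4A/π) = 57.33 mm.

57.3 mm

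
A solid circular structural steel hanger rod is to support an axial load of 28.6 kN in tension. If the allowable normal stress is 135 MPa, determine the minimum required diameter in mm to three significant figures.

16.4 mm

Required area A ≥ P/σ_allow = 28600/135 = 211.9 mm².
For a solid circular section, d ≥ √(4A/π) = 16.42 mm.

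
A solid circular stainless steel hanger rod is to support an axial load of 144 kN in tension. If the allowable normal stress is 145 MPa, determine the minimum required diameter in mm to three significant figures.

35.6 mm

Required area A ≥ P/σ_allow = 144000/145 = 993.1 mm².
For a solid circular section, d ≥ √(4A/π) = 35.56 mm.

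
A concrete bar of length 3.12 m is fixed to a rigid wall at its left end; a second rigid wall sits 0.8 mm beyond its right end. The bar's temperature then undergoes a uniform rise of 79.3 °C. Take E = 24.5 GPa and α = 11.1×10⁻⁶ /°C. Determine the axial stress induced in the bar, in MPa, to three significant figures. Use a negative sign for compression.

-15.3 MPa

Free thermal expansion αLΔT = 11.1e-6 · 3120 · 79.3 = 2.746 mm.
The walls engage after the gap closes; constrained expansion = 2.746 − 0.8 = 1.946 mm.
The walls impose strain ε = −(1.946)/3120 = -6.2382e-04; σ = Eε = 24500 · -6.2382e-04 = -15.28 MPa.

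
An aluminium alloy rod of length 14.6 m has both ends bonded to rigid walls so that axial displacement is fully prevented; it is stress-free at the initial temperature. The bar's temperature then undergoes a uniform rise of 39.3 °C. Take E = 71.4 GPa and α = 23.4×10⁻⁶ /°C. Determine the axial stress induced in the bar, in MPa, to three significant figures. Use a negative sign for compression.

Free thermal expansion αLΔT = 23.4e-6 · 14600 · 39.3 = 13.43 mm.
The walls impose strain ε = −(13.43)/14600 = -9.1962e-04; σ = Eε = 71400 · -9.1962e-04 = -65.66 MPa.

-65.7 MPa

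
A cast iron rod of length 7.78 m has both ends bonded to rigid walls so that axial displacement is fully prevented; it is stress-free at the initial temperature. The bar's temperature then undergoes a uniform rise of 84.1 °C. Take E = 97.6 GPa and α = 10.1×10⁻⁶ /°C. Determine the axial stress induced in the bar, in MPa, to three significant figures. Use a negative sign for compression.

-82.9 MPa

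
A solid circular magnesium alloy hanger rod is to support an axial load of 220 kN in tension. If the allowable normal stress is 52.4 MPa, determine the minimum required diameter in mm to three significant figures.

Required area A ≥ P/σ_allow = 220000/52.4 = 4198 mm².
For a solid circular section, d ≥ √(4A/π) = 73.11 mm.

73.1 mm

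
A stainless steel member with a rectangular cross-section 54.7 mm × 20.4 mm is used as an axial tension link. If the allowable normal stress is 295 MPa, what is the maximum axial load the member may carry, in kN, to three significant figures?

A = 1116 mm².
P_max = σ_allow · A = 295 · 1116 = 329200 N = 329.2 kN.

329 kN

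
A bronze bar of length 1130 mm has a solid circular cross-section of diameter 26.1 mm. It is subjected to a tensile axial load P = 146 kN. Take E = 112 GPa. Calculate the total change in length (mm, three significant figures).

2.75 mm

A = 535 mm².
δ_mech = NL/(AE) = 146000·1130/(535·112000) = 2.753 mm.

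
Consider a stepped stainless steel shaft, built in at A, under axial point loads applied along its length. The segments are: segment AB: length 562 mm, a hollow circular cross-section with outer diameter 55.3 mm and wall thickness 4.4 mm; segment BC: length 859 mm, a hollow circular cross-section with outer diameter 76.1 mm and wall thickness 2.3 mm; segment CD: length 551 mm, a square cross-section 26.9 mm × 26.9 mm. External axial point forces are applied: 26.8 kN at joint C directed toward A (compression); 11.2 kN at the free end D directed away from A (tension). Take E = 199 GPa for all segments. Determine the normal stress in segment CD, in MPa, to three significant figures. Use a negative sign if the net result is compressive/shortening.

15.5 MPa

Internal axial forces (sectioning from the free end, tension +): N_CD = 11.2 kN, N_BC = -15.6 kN, N_AB = -15.6 kN.
A_CD = 723.6 mm².
σ_CD = N_CD/A_CD = 11200/723.6 = 15.48 MPa.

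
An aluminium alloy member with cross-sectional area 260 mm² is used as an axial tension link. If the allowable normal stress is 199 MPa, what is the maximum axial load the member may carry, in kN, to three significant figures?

51.7 kN

P_max = σ_allow · A = 199 · 260 = 51740 N = 51.74 kN.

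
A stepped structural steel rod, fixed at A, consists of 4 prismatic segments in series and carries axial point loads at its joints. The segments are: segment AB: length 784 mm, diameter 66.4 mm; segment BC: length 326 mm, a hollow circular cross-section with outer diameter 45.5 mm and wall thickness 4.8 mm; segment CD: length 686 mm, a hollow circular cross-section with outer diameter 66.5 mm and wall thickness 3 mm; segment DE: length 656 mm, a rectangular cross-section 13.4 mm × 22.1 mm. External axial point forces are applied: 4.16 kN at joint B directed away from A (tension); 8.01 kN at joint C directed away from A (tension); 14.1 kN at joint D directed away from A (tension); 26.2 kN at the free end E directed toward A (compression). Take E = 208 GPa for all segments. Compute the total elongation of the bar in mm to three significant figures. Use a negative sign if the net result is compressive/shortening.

-0.356 mm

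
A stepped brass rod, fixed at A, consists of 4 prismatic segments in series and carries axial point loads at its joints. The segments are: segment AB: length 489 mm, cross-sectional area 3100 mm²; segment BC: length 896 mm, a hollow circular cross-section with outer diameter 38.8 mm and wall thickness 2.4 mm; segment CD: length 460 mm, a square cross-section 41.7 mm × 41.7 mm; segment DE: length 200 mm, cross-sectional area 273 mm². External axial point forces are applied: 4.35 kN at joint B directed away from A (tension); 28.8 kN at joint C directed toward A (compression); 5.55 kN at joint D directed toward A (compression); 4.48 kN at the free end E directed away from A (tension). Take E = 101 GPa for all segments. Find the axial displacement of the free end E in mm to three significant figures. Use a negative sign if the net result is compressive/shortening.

-0.976 mm

Internal axial forces (sectioning from the free end, tension +): N_DE = 4.48 kN, N_CD = -1.07 kN, N_BC = -29.87 kN, N_AB = -25.52 kN.
A_BC = 274.4 mm².
A_CD = 1739 mm².
δ_AB = -25520·489/(3100·101000) = -0.03986 mm
δ_BC = -29870·896/(274.4·101000) = -0.9655 mm
δ_CD = -1070·460/(1739·101000) = -0.002803 mm
δ_DE = 4480·200/(273·101000) = 0.0325 mm
δ = Σδ_i = -0.9757 mm.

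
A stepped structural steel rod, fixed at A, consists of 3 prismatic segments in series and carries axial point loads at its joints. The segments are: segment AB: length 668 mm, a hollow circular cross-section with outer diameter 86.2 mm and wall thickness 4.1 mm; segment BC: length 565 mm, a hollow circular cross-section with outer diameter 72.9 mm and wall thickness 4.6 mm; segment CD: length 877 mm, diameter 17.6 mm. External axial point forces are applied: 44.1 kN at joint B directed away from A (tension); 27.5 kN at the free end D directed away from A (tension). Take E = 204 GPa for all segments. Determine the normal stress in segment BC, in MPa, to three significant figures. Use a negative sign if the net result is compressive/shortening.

27.9 MPa

Internal axial forces (sectioning from the free end, tension +): N_CD = 27.5 kN, N_BC = 27.5 kN, N_AB = 71.6 kN.
A_BC = 987 mm².
σ_BC = N_BC/A_BC = 27500/987 = 27.86 MPa.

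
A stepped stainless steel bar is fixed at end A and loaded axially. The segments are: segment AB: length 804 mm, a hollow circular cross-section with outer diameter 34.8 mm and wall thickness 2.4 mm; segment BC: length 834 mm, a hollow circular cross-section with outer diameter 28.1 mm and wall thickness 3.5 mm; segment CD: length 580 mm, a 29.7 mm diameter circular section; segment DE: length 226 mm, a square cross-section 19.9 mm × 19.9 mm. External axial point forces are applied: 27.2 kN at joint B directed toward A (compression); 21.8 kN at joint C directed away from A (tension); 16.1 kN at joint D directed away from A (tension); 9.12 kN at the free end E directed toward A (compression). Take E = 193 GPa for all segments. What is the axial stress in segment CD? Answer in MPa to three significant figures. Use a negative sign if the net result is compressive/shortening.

10.1 MPa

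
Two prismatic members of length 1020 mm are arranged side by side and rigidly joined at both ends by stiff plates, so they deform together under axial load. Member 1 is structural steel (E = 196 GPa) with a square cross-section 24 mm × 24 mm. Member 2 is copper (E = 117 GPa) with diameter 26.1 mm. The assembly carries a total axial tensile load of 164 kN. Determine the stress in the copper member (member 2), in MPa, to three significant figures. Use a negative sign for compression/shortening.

A_1 = 576 mm².
A_2 = 535 mm².
Equal strain + equilibrium ⇒ each member carries load in proportion to AE: A₁E₁ = 112900000 N, A₂E₂ = 62600000 N, ΣAE = 175500000 N.
σ₂ = P·E₂/ΣAE = 164000·117000/175500000 = 109.3 MPa.

109 MPa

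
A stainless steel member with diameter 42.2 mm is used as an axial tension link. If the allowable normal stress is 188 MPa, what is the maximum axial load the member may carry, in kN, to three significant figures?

263 kN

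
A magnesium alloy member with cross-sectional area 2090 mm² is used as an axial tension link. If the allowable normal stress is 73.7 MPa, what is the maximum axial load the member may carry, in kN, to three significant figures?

P_max = σ_allow · A = 73.7 · 2090 = 154000 N = 154 kN.

154 kN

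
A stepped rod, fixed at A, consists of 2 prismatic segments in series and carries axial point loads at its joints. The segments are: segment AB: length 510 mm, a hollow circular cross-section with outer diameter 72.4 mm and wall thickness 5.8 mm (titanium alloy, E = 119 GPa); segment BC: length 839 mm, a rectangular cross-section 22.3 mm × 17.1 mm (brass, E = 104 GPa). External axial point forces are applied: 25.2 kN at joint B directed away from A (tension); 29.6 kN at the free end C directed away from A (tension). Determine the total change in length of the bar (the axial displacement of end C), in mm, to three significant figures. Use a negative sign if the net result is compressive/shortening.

Internal axial forces (sectioning from the free end, tension +): N_BC = 29.6 kN, N_AB = 54.8 kN.
A_AB = 1214 mm².
A_BC = 381.3 mm².
δ_AB = 54800·510/(1214·119000) = 0.1935 mm
δ_BC = 29600·839/(381.3·104000) = 0.6262 mm
δ = Σδ_i = 0.8197 mm.

0.820 mm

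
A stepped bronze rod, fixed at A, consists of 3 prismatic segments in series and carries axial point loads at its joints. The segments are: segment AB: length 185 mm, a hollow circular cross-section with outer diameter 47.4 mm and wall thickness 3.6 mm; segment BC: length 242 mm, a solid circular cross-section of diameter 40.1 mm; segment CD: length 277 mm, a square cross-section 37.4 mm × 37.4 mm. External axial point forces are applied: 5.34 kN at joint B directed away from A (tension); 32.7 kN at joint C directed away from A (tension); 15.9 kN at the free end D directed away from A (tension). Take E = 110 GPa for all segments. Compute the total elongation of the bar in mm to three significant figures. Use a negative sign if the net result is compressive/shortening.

0.296 mm

Internal axial forces (sectioning from the free end, tension +): N_CD = 15.9 kN, N_BC = 48.6 kN, N_AB = 53.94 kN.
A_AB = 495.4 mm².
A_BC = 1263 mm².
A_CD = 1399 mm².
δ_AB = 53940·185/(495.4·110000) = 0.1831 mm
δ_BC = 48600·242/(1263·110000) = 0.08466 mm
δ_CD = 15900·277/(1399·110000) = 0.02862 mm
δ = Σδ_i = 0.2964 mm.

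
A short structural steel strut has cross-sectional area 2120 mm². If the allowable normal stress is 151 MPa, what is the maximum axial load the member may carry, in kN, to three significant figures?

320 kN

P_max = σ_allow · A = 151 · 2120 = 320100 N = 320.1 kN.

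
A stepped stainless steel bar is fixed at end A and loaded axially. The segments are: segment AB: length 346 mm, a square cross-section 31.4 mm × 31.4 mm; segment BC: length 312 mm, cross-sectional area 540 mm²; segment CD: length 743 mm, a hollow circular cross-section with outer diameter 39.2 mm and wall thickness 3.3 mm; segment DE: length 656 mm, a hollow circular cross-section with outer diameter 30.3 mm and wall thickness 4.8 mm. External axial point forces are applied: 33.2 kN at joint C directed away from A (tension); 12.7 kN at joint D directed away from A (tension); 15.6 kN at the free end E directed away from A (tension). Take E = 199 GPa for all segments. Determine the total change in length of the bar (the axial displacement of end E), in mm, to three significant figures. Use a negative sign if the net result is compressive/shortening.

Internal axial forces (sectioning from the free end, tension +): N_DE = 15.6 kN, N_CD = 28.3 kN, N_BC = 61.5 kN, N_AB = 61.5 kN.
A_AB = 986 mm².
A_CD = 372.2 mm².
A_DE = 384.5 mm².
δ_AB = 61500·346/(986·199000) = 0.1085 mm
δ_BC = 61500·312/(540·199000) = 0.1786 mm
δ_CD = 28300·743/(372.2·199000) = 0.2839 mm
δ_DE = 15600·656/(384.5·199000) = 0.1337 mm
δ = Σδ_i = 0.7046 mm.

0.705 mm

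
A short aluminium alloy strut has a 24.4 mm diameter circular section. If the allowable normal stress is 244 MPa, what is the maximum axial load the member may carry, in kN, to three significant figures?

A = 467.6 mm².
P_max = σ_allow · A = 244 · 467.6 = 114100 N = 114.1 kN.

114 kN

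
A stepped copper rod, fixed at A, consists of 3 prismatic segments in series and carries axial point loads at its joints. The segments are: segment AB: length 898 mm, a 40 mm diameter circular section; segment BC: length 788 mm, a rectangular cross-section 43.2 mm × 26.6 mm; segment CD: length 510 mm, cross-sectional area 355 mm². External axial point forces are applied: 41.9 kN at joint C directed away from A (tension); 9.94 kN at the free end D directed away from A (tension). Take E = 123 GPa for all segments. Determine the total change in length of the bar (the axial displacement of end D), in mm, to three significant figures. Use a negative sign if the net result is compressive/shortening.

Internal axial forces (sectioning from the free end, tension +): N_CD = 9.94 kN, N_BC = 51.84 kN, N_AB = 51.84 kN.
A_AB = 1257 mm².
A_BC = 1149 mm².
δ_AB = 51840·898/(1257·123000) = 0.3012 mm
δ_BC = 51840·788/(1149·123000) = 0.289 mm
δ_CD = 9940·510/(355·123000) = 0.1161 mm
δ = Σδ_i = 0.7063 mm.

0.706 mm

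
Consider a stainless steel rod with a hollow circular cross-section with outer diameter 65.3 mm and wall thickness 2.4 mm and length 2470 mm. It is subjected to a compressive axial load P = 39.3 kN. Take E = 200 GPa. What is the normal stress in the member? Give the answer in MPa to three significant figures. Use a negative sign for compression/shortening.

A = 474.3 mm².
σ = N/A = -39300/474.3 = -82.87 MPa.

-82.9 MPa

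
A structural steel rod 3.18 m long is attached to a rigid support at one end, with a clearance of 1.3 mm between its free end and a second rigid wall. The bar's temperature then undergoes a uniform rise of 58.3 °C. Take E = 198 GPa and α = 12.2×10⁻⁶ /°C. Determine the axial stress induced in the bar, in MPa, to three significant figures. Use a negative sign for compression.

-59.9 MPa

Free thermal expansion αLΔT = 12.2e-6 · 3180 · 58.3 = 2.262 mm.
The walls engage after the gap closes; constrained expansion = 2.262 − 1.3 = 0.9618 mm.
The walls impose strain ε = −(0.9618)/3180 = -3.0245e-04; σ = Eε = 198000 · -3.0245e-04 = -59.89 MPa.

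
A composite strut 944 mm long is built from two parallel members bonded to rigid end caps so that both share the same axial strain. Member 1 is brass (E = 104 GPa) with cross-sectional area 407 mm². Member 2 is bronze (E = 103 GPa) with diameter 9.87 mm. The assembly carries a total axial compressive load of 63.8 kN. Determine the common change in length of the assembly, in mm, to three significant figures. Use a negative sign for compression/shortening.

A_2 = 76.51 mm².
Equal strain + equilibrium ⇒ each member carries load in proportion to AE: A₁E₁ = 42330000 N, A₂E₂ = 7881000 N, ΣAE = 50210000 N.
δ = PL/ΣAE = -63800·944/50210000 = -1.2 mm.

-1.20 mm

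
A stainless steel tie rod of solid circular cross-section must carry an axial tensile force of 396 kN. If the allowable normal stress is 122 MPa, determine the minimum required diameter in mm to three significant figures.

Required area A ≥ P/σ_allow = 396000/122 = 3246 mm².
For a solid circular section, d ≥ √(4A/π) = 64.29 mm.

64.3 mm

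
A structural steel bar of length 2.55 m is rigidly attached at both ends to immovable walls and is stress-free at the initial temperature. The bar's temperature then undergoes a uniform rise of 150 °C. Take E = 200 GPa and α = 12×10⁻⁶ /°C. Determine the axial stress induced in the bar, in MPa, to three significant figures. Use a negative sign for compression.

Free thermal expansion αLΔT = 12e-6 · 2550 · 150 = 4.59 mm.
The walls impose strain ε = −(4.59)/2550 = -1.8000e-03; σ = Eε = 200000 · -1.8000e-03 = -360 MPa.

-360 MPa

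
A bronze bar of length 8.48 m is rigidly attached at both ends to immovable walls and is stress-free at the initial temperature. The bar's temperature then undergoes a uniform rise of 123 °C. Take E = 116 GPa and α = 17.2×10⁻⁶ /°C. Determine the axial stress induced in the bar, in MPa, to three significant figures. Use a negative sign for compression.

-245 MPa

Free thermal expansion αLΔT = 17.2e-6 · 8480 · 123 = 17.94 mm.
The walls impose strain ε = −(17.94)/8480 = -2.1156e-03; σ = Eε = 116000 · -2.1156e-03 = -245.4 MPa.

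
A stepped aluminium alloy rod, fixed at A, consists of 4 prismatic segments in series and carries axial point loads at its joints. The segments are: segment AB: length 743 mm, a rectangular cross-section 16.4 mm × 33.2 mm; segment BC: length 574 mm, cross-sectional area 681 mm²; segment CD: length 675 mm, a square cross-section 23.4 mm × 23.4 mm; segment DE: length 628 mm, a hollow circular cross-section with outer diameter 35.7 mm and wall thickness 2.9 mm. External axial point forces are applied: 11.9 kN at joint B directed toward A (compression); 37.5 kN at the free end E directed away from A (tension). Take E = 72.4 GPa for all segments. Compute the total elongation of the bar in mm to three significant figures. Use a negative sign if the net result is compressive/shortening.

Internal axial forces (sectioning from the free end, tension +): N_DE = 37.5 kN, N_CD = 37.5 kN, N_BC = 37.5 kN, N_AB = 25.6 kN.
A_AB = 544.5 mm².
A_CD = 547.6 mm².
A_DE = 298.8 mm².
δ_AB = 25600·743/(544.5·72400) = 0.4825 mm
δ_BC = 37500·574/(681·72400) = 0.4366 mm
δ_CD = 37500·675/(547.6·72400) = 0.6385 mm
δ_DE = 37500·628/(298.8·72400) = 1.089 mm
δ = Σδ_i = 2.646 mm.

2.65 mm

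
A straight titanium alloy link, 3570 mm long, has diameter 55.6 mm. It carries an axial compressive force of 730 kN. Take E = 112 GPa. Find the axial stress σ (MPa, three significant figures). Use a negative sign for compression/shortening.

A = 2428 mm².
σ = N/A = -730000/2428 = -300.7 MPa.

-301 MPa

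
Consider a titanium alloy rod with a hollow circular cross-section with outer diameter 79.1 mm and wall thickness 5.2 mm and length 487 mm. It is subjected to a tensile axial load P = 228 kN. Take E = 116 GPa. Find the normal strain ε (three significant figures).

0.00163

A = 1207 mm².
σ = N/A = 188.9 MPa; ε = σ/E = 188.9/116000 = 1.628e-03.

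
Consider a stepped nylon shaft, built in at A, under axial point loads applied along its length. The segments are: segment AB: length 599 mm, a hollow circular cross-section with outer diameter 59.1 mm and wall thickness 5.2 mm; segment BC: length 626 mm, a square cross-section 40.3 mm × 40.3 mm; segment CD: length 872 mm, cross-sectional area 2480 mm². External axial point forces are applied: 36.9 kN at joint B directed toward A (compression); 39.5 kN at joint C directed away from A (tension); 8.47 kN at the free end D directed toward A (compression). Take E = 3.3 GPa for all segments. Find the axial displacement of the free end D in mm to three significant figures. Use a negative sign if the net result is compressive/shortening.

Internal axial forces (sectioning from the free end, tension +): N_CD = -8.47 kN, N_BC = 31.03 kN, N_AB = -5.87 kN.
A_AB = 880.5 mm².
A_BC = 1624 mm².
δ_AB = -5870·599/(880.5·3300) = -1.21 mm
δ_BC = 31030·626/(1624·3300) = 3.624 mm
δ_CD = -8470·872/(2480·3300) = -0.9025 mm
δ = Σδ_i = 1.512 mm.

1.51 mm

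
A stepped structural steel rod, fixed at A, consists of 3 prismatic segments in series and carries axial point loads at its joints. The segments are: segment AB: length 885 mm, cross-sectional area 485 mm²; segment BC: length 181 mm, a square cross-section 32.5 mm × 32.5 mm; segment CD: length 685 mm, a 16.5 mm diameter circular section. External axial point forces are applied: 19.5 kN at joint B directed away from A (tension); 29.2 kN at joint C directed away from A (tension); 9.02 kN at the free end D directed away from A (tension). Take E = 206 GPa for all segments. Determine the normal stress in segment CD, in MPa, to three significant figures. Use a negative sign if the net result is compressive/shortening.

Internal axial forces (sectioning from the free end, tension +): N_CD = 9.02 kN, N_BC = 38.22 kN, N_AB = 57.72 kN.
A_CD = 213.8 mm².
σ_CD = N_CD/A_CD = 9020/213.8 = 42.18 MPa.

42.2 MPa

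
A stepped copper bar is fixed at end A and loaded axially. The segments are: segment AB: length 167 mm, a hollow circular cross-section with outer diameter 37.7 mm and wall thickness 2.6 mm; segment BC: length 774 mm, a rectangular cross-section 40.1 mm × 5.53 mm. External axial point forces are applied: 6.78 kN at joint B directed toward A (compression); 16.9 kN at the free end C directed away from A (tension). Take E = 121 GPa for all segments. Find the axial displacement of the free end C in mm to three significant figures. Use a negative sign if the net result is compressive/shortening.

0.536 mm

Internal axial forces (sectioning from the free end, tension +): N_BC = 16.9 kN, N_AB = 10.12 kN.
A_AB = 286.7 mm².
A_BC = 221.8 mm².
δ_AB = 10120·167/(286.7·121000) = 0.04872 mm
δ_BC = 16900·774/(221.8·121000) = 0.4875 mm
δ = Σδ_i = 0.5362 mm.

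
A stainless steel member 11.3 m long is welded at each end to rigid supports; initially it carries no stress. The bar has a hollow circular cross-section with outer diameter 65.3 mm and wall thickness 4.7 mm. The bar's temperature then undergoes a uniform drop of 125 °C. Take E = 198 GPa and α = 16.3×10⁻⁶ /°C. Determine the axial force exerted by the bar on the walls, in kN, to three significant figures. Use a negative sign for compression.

Free thermal expansion αLΔT = 16.3e-6 · 11300 · -125 = -23.02 mm.
The walls impose strain ε = −(-23.02)/11300 = 2.0375e-03; σ = Eε = 198000 · 2.0375e-03 = 403.4 MPa.
Wall reaction R = σ·A = 403.4·894.8 = 361000 N = 361 kN.

361 kN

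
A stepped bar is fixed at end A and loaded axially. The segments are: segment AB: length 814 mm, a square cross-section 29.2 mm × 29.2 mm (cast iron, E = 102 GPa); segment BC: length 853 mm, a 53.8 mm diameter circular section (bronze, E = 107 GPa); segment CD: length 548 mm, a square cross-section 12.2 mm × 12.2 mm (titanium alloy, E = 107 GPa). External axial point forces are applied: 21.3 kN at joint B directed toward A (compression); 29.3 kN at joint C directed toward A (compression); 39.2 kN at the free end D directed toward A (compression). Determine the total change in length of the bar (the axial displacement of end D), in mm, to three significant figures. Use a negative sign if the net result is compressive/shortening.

-2.43 mm

Internal axial forces (sectioning from the free end, tension +): N_CD = -39.2 kN, N_BC = -68.5 kN, N_AB = -89.8 kN.
A_AB = 852.6 mm².
A_BC = 2273 mm².
A_CD = 148.8 mm².
δ_AB = -89800·814/(852.6·102000) = -0.8405 mm
δ_BC = -68500·853/(2273·107000) = -0.2402 mm
δ_CD = -39200·548/(148.8·107000) = -1.349 mm
δ = Σδ_i = -2.43 mm.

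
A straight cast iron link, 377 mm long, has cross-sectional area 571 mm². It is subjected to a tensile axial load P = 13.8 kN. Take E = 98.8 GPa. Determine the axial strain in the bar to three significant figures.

2.45e-04

σ = N/A = 24.17 MPa; ε = σ/E = 24.17/98800 = 2.446e-04.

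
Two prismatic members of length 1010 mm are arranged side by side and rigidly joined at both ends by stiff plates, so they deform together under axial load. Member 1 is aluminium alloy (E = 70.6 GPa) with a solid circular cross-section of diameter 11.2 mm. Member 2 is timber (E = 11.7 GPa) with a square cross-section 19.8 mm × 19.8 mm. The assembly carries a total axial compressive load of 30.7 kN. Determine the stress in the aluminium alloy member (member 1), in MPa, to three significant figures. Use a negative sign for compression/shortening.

A_1 = 98.52 mm².
A_2 = 392 mm².
Equal strain + equilibrium ⇒ each member carries load in proportion to AE: A₁E₁ = 6956000 N, A₂E₂ = 4587000 N, ΣAE = 11540000 N.
σ₁ = P·E₁/ΣAE = -30700·70600/11540000 = -187.8 MPa.

-188 MPa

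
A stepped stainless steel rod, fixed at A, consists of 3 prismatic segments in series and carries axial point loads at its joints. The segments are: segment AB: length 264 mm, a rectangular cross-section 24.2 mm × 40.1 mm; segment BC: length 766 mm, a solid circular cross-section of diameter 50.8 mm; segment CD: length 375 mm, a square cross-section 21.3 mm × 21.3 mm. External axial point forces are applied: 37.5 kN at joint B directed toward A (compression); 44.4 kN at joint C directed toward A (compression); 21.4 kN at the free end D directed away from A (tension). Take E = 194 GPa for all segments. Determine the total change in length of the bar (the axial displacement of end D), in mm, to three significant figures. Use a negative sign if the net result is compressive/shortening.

-0.0385 mm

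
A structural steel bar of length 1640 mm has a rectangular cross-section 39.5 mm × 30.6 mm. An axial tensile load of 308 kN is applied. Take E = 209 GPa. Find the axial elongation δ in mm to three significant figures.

2.00 mm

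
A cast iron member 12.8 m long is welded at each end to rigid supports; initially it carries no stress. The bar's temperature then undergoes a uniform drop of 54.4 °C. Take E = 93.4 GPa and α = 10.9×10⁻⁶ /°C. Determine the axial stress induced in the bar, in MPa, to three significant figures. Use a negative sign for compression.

55.4 MPa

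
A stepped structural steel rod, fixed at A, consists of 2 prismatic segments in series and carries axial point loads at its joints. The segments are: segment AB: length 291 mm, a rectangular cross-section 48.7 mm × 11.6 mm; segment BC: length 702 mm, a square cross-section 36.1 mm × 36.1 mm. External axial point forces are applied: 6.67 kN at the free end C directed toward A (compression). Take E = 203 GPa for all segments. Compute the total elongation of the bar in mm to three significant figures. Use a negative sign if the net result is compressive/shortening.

Internal axial forces (sectioning from the free end, tension +): N_BC = -6.67 kN, N_AB = -6.67 kN.
A_AB = 564.9 mm².
A_BC = 1303 mm².
δ_AB = -6670·291/(564.9·203000) = -0.01693 mm
δ_BC = -6670·702/(1303·203000) = -0.0177 mm
δ = Σδ_i = -0.03462 mm.

-0.0346 mm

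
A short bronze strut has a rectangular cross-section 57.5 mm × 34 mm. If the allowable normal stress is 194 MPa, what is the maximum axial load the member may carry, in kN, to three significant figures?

A = 1955 mm².
P_max = σ_allow · A = 194 · 1955 = 379300 N = 379.3 kN.

379 kN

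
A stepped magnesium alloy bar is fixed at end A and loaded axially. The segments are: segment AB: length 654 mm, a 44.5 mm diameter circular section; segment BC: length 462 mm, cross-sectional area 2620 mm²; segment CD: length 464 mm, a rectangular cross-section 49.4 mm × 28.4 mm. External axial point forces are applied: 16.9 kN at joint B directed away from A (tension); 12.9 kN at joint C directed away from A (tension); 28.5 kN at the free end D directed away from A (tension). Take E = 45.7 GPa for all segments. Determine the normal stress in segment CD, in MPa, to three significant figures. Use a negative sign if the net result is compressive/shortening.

Internal axial forces (sectioning from the free end, tension +): N_CD = 28.5 kN, N_BC = 41.4 kN, N_AB = 58.3 kN.
A_CD = 1403 mm².
σ_CD = N_CD/A_CD = 28500/1403 = 20.31 MPa.

20.3 MPa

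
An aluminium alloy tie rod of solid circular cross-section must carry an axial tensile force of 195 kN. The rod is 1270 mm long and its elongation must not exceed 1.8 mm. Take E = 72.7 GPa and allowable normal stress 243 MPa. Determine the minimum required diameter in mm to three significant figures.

49.1 mm

Required area A ≥ P/σ_allow = 195000/243 = 802.5 mm².
For a solid circular section, d ≥ √(4A/π) = 31.96 mm.
Elongation limit: A ≥ PL/(Eδ_allow) = 195000·1270/(72700·1.8) = 1892 mm² ⇒ d ≥ 49.09 mm.
The elongation limit governs.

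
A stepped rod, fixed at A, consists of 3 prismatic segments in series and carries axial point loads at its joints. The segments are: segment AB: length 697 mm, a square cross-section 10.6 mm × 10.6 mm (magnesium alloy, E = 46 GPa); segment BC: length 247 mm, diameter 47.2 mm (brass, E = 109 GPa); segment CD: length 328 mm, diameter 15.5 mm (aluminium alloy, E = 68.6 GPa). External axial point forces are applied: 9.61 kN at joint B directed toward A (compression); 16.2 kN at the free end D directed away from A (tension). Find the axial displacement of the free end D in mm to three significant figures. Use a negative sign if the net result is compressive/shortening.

1.32 mm

Internal axial forces (sectioning from the free end, tension +): N_CD = 16.2 kN, N_BC = 16.2 kN, N_AB = 6.59 kN.
A_AB = 112.4 mm².
A_BC = 1750 mm².
A_CD = 188.7 mm².
δ_AB = 6590·697/(112.4·46000) = 0.8887 mm
δ_BC = 16200·247/(1750·109000) = 0.02098 mm
δ_CD = 16200·328/(188.7·68600) = 0.4105 mm
δ = Σδ_i = 1.32 mm.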